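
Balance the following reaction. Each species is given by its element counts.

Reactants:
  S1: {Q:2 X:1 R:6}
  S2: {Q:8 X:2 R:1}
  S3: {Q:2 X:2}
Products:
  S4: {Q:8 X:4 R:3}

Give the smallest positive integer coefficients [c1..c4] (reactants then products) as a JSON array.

Coefficients: [2, 3, 6, 5]

Q: 2·2+3·8+6·2 = 40 | 5·8 = 40
X: 2·1+3·2+6·2 = 20 | 5·4 = 20
R: 2·6+3·1+6·0 = 15 | 5·3 = 15
gcd(2,3,6,5) = 1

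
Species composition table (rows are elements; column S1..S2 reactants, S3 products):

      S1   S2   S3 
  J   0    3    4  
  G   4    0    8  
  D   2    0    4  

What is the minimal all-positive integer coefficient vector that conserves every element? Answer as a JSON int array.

Coefficients: [6, 4, 3]

J: 6·0+4·3 = 12 | 3·4 = 12
G: 6·4+4·0 = 24 | 3·8 = 24
D: 6·2+4·0 = 12 | 3·4 = 12
gcd(6,4,3) = 1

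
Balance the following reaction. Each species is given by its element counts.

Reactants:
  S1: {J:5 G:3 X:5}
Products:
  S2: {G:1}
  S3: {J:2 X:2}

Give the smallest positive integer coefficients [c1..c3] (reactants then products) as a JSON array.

Coefficients: [2, 6, 5]

J: 2·5 = 10 | 6·0+5·2 = 10
G: 2·3 = 6 | 6·1+5·0 = 6
X: 2·5 = 10 | 6·0+5·2 = 10
gcd(2,6,5) = 1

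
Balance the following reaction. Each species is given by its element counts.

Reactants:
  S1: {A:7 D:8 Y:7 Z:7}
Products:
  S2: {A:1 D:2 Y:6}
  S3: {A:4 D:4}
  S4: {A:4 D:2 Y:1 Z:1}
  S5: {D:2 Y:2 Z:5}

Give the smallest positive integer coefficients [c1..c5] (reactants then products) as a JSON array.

A: 5·7 = 35 | 3·1+3·4+5·4+6·0 = 35
D: 5·8 = 40 | 3·2+3·4+5·2+6·2 = 40
Y: 5·7 = 35 | 3·6+3·0+5·1+6·2 = 35
Z: 5·7 = 35 | 3·0+3·0+5·1+6·5 = 35
gcd(5,3,3,5,6) = 1

Coefficients: [5, 3, 3, 5, 6]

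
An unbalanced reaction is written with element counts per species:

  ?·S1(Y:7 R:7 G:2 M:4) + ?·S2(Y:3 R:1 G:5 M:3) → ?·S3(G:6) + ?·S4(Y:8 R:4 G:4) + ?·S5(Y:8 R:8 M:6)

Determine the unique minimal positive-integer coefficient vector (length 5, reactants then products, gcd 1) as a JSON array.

Coefficients: [6, 2, 3, 1, 5]

Y: 6·7+2·3 = 48 | 3·0+1·8+5·8 = 48
R: 6·7+2·1 = 44 | 3·0+1·4+5·8 = 44
G: 6·2+2·5 = 22 | 3·6+1·4+5·0 = 22
M: 6·4+2·3 = 30 | 3·0+1·0+5·6 = 30
gcd(6,2,3,1,5) = 1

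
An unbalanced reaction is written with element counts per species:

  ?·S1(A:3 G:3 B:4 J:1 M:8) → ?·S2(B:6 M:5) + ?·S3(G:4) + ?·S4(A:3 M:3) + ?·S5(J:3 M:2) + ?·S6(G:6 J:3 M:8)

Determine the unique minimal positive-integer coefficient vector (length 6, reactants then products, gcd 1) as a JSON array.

Coefficients: [6, 4, 3, 6, 1, 1]

A: 6·3 = 18 | 4·0+3·0+6·3+1·0+1·0 = 18
G: 6·3 = 18 | 4·0+3·4+6·0+1·0+1·6 = 18
B: 6·4 = 24 | 4·6+3·0+6·0+1·0+1·0 = 24
J: 6·1 = 6 | 4·0+3·0+6·0+1·3+1·3 = 6
M: 6·8 = 48 | 4·5+3·0+6·3+1·2+1·8 = 48
gcd(6,4,3,6,1,1) = 1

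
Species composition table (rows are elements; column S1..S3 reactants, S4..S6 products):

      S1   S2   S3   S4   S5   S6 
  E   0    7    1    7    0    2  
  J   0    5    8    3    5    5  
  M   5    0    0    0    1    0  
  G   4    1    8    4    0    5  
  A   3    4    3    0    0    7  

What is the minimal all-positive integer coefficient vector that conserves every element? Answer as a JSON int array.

E: 1·0+6·7+5·1 = 47 | 5·7+5·0+6·2 = 47
J: 1·0+6·5+5·8 = 70 | 5·3+5·5+6·5 = 70
M: 1·5+6·0+5·0 = 5 | 5·0+5·1+6·0 = 5
G: 1·4+6·1+5·8 = 50 | 5·4+5·0+6·5 = 50
A: 1·3+6·4+5·3 = 42 | 5·0+5·0+6·7 = 42
gcd(1,6,5,5,5,6) = 1

Coefficients: [1, 6, 5, 5, 5, 6]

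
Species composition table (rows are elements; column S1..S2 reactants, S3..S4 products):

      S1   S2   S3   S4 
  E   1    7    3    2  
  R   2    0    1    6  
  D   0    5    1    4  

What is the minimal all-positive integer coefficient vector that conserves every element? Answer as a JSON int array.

Coefficients: [6, 2, 6, 1]

E: 6·1+2·7 = 20 | 6·3+1·2 = 20
R: 6·2+2·0 = 12 | 6·1+1·6 = 12
D: 6·0+2·5 = 10 | 6·1+1·4 = 10
gcd(6,2,6,1) = 1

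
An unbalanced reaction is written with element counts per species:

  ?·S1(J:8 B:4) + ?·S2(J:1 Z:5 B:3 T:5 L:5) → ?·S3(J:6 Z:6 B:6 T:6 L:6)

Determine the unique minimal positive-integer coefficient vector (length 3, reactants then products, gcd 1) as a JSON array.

J: 3·8+6·1 = 30 | 5·6 = 30
Z: 3·0+6·5 = 30 | 5·6 = 30
B: 3·4+6·3 = 30 | 5·6 = 30
T: 3·0+6·5 = 30 | 5·6 = 30
L: 3·0+6·5 = 30 | 5·6 = 30
gcd(3,6,5) = 1

Coefficients: [3, 6, 5]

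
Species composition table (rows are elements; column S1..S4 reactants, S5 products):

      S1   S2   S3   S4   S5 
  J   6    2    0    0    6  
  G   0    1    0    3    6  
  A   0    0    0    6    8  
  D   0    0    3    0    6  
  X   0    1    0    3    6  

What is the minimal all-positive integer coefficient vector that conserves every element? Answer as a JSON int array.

Coefficients: [1, 6, 6, 4, 3]

J: 1·6+6·2+6·0+4·0 = 18 | 3·6 = 18
G: 1·0+6·1+6·0+4·3 = 18 | 3·6 = 18
A: 1·0+6·0+6·0+4·6 = 24 | 3·8 = 24
D: 1·0+6·0+6·3+4·0 = 18 | 3·6 = 18
X: 1·0+6·1+6·0+4·3 = 18 | 3·6 = 18
gcd(1,6,6,4,3) = 1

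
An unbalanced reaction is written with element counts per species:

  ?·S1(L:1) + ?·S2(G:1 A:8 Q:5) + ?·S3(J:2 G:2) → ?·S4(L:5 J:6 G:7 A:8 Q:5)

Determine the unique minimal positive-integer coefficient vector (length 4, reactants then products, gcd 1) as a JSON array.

Coefficients: [5, 1, 3, 1]

L: 5·1+1·0+3·0 = 5 | 1·5 = 5
J: 5·0+1·0+3·2 = 6 | 1·6 = 6
G: 5·0+1·1+3·2 = 7 | 1·7 = 7
A: 5·0+1·8+3·0 = 8 | 1·8 = 8
Q: 5·0+1·5+3·0 = 5 | 1·5 = 5
gcd(5,1,3,1) = 1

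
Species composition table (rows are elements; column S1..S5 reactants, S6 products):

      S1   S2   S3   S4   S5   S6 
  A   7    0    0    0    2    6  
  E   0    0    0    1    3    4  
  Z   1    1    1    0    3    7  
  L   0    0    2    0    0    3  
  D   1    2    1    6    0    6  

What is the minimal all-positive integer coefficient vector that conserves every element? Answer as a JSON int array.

Coefficients: [2, 5, 6, 1, 5, 4]

A: 2·7+5·0+6·0+1·0+5·2 = 24 | 4·6 = 24
E: 2·0+5·0+6·0+1·1+5·3 = 16 | 4·4 = 16
Z: 2·1+5·1+6·1+1·0+5·3 = 28 | 4·7 = 28
L: 2·0+5·0+6·2+1·0+5·0 = 12 | 4·3 = 12
D: 2·1+5·2+6·1+1·6+5·0 = 24 | 4·6 = 24
gcd(2,5,6,1,5,4) = 1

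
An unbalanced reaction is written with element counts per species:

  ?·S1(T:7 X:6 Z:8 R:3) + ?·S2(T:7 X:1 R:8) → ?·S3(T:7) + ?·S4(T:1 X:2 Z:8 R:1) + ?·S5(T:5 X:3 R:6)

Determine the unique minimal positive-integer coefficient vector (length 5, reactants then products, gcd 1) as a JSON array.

Coefficients: [3, 3, 2, 3, 5]

T: 3·7+3·7 = 42 | 2·7+3·1+5·5 = 42
X: 3·6+3·1 = 21 | 2·0+3·2+5·3 = 21
Z: 3·8+3·0 = 24 | 2·0+3·8+5·0 = 24
R: 3·3+3·8 = 33 | 2·0+3·1+5·6 = 33
gcd(3,3,2,3,5) = 1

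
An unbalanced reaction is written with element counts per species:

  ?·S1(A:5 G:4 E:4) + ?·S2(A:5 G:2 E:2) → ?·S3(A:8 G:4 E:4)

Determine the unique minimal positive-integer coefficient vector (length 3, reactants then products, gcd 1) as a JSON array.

A: 2·5+6·5 = 40 | 5·8 = 40
G: 2·4+6·2 = 20 | 5·4 = 20
E: 2·4+6·2 = 20 | 5·4 = 20
gcd(2,6,5) = 1

Coefficients: [2, 6, 5]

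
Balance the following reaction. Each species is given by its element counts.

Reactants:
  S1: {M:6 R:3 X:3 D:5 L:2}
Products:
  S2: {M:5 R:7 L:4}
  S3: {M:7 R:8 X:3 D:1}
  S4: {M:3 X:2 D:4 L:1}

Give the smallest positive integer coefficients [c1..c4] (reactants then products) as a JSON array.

M: 5·6 = 30 | 1·5+1·7+6·3 = 30
R: 5·3 = 15 | 1·7+1·8+6·0 = 15
X: 5·3 = 15 | 1·0+1·3+6·2 = 15
D: 5·5 = 25 | 1·0+1·1+6·4 = 25
L: 5·2 = 10 | 1·4+1·0+6·1 = 10
gcd(5,1,1,6) = 1

Coefficients: [5, 1, 1, 6]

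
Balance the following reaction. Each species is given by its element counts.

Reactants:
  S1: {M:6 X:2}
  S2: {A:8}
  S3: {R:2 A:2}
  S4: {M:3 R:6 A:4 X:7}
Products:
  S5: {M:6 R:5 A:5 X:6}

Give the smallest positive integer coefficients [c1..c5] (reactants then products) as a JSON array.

M: 4·6+1·0+3·0+4·3 = 36 | 6·6 = 36
R: 4·0+1·0+3·2+4·6 = 30 | 6·5 = 30
A: 4·0+1·8+3·2+4·4 = 30 | 6·5 = 30
X: 4·2+1·0+3·0+4·7 = 36 | 6·6 = 36
gcd(4,1,3,4,6) = 1

Coefficients: [4, 1, 3, 4, 6]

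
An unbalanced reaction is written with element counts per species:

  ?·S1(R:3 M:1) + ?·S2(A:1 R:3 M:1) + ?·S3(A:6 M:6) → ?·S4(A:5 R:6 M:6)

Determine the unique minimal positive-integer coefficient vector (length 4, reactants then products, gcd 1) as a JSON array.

A: 3·0+3·1+2·6 = 15 | 3·5 = 15
R: 3·3+3·3+2·0 = 18 | 3·6 = 18
M: 3·1+3·1+2·6 = 18 | 3·6 = 18
gcd(3,3,2,3) = 1

Coefficients: [3, 3, 2, 3]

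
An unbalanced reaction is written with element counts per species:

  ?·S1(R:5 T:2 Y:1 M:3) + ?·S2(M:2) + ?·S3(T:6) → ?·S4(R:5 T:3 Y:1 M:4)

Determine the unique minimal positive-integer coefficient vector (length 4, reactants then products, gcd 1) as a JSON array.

R: 6·5+3·0+1·0 = 30 | 6·5 = 30
T: 6·2+3·0+1·6 = 18 | 6·3 = 18
Y: 6·1+3·0+1·0 = 6 | 6·1 = 6
M: 6·3+3·2+1·0 = 24 | 6·4 = 24
gcd(6,3,1,6) = 1

Coefficients: [6, 3, 1, 6]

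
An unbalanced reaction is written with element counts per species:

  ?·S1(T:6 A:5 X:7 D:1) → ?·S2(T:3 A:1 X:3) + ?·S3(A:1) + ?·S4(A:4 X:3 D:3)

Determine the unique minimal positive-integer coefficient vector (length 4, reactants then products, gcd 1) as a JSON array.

Coefficients: [3, 6, 5, 1]

T: 3·6 = 18 | 6·3+5·0+1·0 = 18
A: 3·5 = 15 | 6·1+5·1+1·4 = 15
X: 3·7 = 21 | 6·3+5·0+1·3 = 21
D: 3·1 = 3 | 6·0+5·0+1·3 = 3
gcd(3,6,5,1) = 1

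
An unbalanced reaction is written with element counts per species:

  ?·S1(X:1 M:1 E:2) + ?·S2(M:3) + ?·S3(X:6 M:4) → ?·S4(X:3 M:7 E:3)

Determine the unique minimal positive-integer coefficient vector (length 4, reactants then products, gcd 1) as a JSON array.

X: 6·1+6·0+1·6 = 12 | 4·3 = 12
M: 6·1+6·3+1·4 = 28 | 4·7 = 28
E: 6·2+6·0+1·0 = 12 | 4·3 = 12
gcd(6,6,1,4) = 1

Coefficients: [6, 6, 1, 4]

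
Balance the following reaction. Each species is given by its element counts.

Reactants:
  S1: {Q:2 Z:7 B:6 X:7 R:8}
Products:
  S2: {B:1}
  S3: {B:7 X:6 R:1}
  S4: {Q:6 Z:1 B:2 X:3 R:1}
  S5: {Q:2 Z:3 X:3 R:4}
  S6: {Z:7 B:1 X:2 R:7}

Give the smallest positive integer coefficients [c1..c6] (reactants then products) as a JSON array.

Q: 5·2 = 10 | 3·0+3·0+1·6+2·2+4·0 = 10
Z: 5·7 = 35 | 3·0+3·0+1·1+2·3+4·7 = 35
B: 5·6 = 30 | 3·1+3·7+1·2+2·0+4·1 = 30
X: 5·7 = 35 | 3·0+3·6+1·3+2·3+4·2 = 35
R: 5·8 = 40 | 3·0+3·1+1·1+2·4+4·7 = 40
gcd(5,3,3,1,2,4) = 1

Coefficients: [5, 3, 3, 1, 2, 4]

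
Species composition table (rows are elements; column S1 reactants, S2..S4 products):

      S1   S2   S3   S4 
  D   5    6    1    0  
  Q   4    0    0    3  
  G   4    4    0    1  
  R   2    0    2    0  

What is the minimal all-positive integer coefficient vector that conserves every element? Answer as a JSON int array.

D: 3·5 = 15 | 2·6+3·1+4·0 = 15
Q: 3·4 = 12 | 2·0+3·0+4·3 = 12
G: 3·4 = 12 | 2·4+3·0+4·1 = 12
R: 3·2 = 6 | 2·0+3·2+4·0 = 6
gcd(3,2,3,4) = 1

Coefficients: [3, 2, 3, 4]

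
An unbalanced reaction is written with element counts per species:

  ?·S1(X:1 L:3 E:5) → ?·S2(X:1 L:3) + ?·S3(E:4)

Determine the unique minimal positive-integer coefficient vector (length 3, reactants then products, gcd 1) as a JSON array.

X: 4·1 = 4 | 4·1+5·0 = 4
L: 4·3 = 12 | 4·3+5·0 = 12
E: 4·5 = 20 | 4·0+5·4 = 20
gcd(4,4,5) = 1

Coefficients: [4, 4, 5]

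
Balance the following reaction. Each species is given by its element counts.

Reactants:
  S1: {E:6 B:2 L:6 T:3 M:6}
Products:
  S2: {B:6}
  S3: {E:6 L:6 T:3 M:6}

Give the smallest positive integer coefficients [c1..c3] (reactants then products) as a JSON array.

E: 3·6 = 18 | 1·0+3·6 = 18
B: 3·2 = 6 | 1·6+3·0 = 6
L: 3·6 = 18 | 1·0+3·6 = 18
T: 3·3 = 9 | 1·0+3·3 = 9
M: 3·6 = 18 | 1·0+3·6 = 18
gcd(3,1,3) = 1

Coefficients: [3, 1, 3]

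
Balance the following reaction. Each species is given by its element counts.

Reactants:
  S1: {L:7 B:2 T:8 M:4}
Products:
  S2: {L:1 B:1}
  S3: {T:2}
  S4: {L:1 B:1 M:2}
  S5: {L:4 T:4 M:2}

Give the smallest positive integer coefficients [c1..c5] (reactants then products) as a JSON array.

L: 4·7 = 28 | 5·1+6·0+3·1+5·4 = 28
B: 4·2 = 8 | 5·1+6·0+3·1+5·0 = 8
T: 4·8 = 32 | 5·0+6·2+3·0+5·4 = 32
M: 4·4 = 16 | 5·0+6·0+3·2+5·2 = 16
gcd(4,5,6,3,5) = 1

Coefficients: [4, 5, 6, 3, 5]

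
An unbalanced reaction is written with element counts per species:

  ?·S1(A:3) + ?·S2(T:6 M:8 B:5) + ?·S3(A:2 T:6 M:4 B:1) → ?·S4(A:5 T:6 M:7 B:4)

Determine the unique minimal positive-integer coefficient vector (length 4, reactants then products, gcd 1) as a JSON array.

A: 6·3+3·0+1·2 = 20 | 4·5 = 20
T: 6·0+3·6+1·6 = 24 | 4·6 = 24
M: 6·0+3·8+1·4 = 28 | 4·7 = 28
B: 6·0+3·5+1·1 = 16 | 4·4 = 16
gcd(6,3,1,4) = 1

Coefficients: [6, 3, 1, 4]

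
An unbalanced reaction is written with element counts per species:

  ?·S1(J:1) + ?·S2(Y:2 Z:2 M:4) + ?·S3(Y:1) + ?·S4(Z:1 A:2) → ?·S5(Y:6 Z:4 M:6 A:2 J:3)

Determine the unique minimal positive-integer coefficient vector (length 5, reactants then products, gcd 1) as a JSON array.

Coefficients: [6, 3, 6, 2, 2]

Y: 6·0+3·2+6·1+2·0 = 12 | 2·6 = 12
Z: 6·0+3·2+6·0+2·1 = 8 | 2·4 = 8
M: 6·0+3·4+6·0+2·0 = 12 | 2·6 = 12
A: 6·0+3·0+6·0+2·2 = 4 | 2·2 = 4
J: 6·1+3·0+6·0+2·0 = 6 | 2·3 = 6
gcd(6,3,6,2,2) = 1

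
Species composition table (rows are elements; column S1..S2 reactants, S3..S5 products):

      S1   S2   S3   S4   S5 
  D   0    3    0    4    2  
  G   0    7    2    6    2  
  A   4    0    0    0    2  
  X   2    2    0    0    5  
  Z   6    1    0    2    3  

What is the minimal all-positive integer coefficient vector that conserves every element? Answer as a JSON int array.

D: 1·0+4·3 = 12 | 6·0+2·4+2·2 = 12
G: 1·0+4·7 = 28 | 6·2+2·6+2·2 = 28
A: 1·4+4·0 = 4 | 6·0+2·0+2·2 = 4
X: 1·2+4·2 = 10 | 6·0+2·0+2·5 = 10
Z: 1·6+4·1 = 10 | 6·0+2·2+2·3 = 10
gcd(1,4,6,2,2) = 1

Coefficients: [1, 4, 6, 2, 2]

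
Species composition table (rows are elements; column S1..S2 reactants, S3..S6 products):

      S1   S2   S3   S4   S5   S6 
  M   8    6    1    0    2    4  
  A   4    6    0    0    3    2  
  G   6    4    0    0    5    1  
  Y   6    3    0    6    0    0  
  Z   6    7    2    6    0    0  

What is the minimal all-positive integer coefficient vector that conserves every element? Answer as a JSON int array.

Coefficients: [3, 2, 4, 4, 4, 6]

M: 3·8+2·6 = 36 | 4·1+4·0+4·2+6·4 = 36
A: 3·4+2·6 = 24 | 4·0+4·0+4·3+6·2 = 24
G: 3·6+2·4 = 26 | 4·0+4·0+4·5+6·1 = 26
Y: 3·6+2·3 = 24 | 4·0+4·6+4·0+6·0 = 24
Z: 3·6+2·7 = 32 | 4·2+4·6+4·0+6·0 = 32
gcd(3,2,4,4,4,6) = 1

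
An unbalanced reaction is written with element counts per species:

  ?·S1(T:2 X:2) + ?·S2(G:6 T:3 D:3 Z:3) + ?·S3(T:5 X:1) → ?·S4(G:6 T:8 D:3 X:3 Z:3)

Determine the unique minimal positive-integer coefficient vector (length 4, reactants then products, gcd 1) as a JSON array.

Coefficients: [5, 4, 2, 4]

G: 5·0+4·6+2·0 = 24 | 4·6 = 24
T: 5·2+4·3+2·5 = 32 | 4·8 = 32
D: 5·0+4·3+2·0 = 12 | 4·3 = 12
X: 5·2+4·0+2·1 = 12 | 4·3 = 12
Z: 5·0+4·3+2·0 = 12 | 4·3 = 12
gcd(5,4,2,4) = 1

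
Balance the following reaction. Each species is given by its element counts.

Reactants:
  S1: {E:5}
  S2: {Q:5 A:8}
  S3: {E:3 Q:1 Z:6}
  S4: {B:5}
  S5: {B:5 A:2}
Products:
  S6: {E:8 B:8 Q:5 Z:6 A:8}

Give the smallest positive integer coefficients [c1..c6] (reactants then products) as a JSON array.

Coefficients: [5, 4, 5, 4, 4, 5]

E: 5·5+4·0+5·3+4·0+4·0 = 40 | 5·8 = 40
B: 5·0+4·0+5·0+4·5+4·5 = 40 | 5·8 = 40
Q: 5·0+4·5+5·1+4·0+4·0 = 25 | 5·5 = 25
Z: 5·0+4·0+5·6+4·0+4·0 = 30 | 5·6 = 30
A: 5·0+4·8+5·0+4·0+4·2 = 40 | 5·8 = 40
gcd(5,4,5,4,4,5) = 1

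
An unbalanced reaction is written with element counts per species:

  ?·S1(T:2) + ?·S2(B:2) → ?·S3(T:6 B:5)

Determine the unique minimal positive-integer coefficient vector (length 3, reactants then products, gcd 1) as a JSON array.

Coefficients: [6, 5, 2]

T: 6·2+5·0 = 12 | 2·6 = 12
B: 6·0+5·2 = 10 | 2·5 = 10
gcd(6,5,2) = 1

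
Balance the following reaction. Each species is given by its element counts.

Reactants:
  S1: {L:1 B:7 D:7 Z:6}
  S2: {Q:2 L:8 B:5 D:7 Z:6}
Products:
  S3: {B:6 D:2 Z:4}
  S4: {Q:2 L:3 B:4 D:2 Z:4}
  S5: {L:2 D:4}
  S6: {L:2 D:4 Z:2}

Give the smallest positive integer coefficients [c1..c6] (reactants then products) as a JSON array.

Q: 4·0+2·2 = 4 | 5·0+2·2+3·0+4·0 = 4
L: 4·1+2·8 = 20 | 5·0+2·3+3·2+4·2 = 20
B: 4·7+2·5 = 38 | 5·6+2·4+3·0+4·0 = 38
D: 4·7+2·7 = 42 | 5·2+2·2+3·4+4·4 = 42
Z: 4·6+2·6 = 36 | 5·4+2·4+3·0+4·2 = 36
gcd(4,2,5,2,3,4) = 1

Coefficients: [4, 2, 5, 2, 3, 4]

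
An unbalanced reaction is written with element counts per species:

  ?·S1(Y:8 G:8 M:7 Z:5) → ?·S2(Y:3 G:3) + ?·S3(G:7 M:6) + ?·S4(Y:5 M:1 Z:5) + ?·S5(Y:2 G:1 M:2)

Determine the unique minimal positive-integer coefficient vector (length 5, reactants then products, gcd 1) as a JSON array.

Y: 5·8 = 40 | 3·3+4·0+5·5+3·2 = 40
G: 5·8 = 40 | 3·3+4·7+5·0+3·1 = 40
M: 5·7 = 35 | 3·0+4·6+5·1+3·2 = 35
Z: 5·5 = 25 | 3·0+4·0+5·5+3·0 = 25
gcd(5,3,4,5,3) = 1

Coefficients: [5, 3, 4, 5, 3]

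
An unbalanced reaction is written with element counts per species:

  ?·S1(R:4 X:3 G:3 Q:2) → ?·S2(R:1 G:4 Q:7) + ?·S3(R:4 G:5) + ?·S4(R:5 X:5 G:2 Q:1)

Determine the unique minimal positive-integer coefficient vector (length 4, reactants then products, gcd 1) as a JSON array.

R: 5·4 = 20 | 1·1+1·4+3·5 = 20
X: 5·3 = 15 | 1·0+1·0+3·5 = 15
G: 5·3 = 15 | 1·4+1·5+3·2 = 15
Q: 5·2 = 10 | 1·7+1·0+3·1 = 10
gcd(5,1,1,3) = 1

Coefficients: [5, 1, 1, 3]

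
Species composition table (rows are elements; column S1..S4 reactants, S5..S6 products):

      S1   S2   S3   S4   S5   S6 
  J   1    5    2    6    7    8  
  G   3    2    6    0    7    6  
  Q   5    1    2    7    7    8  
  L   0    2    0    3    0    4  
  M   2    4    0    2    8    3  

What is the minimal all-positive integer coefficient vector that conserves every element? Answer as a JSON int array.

Coefficients: [5, 6, 5, 4, 3, 6]

J: 5·1+6·5+5·2+4·6 = 69 | 3·7+6·8 = 69
G: 5·3+6·2+5·6+4·0 = 57 | 3·7+6·6 = 57
Q: 5·5+6·1+5·2+4·7 = 69 | 3·7+6·8 = 69
L: 5·0+6·2+5·0+4·3 = 24 | 3·0+6·4 = 24
M: 5·2+6·4+5·0+4·2 = 42 | 3·8+6·3 = 42
gcd(5,6,5,4,3,6) = 1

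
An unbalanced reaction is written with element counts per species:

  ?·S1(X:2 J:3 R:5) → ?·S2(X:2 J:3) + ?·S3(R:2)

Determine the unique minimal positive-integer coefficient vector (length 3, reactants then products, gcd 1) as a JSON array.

X: 2·2 = 4 | 2·2+5·0 = 4
J: 2·3 = 6 | 2·3+5·0 = 6
R: 2·5 = 10 | 2·0+5·2 = 10
gcd(2,2,5) = 1

Coefficients: [2, 2, 5]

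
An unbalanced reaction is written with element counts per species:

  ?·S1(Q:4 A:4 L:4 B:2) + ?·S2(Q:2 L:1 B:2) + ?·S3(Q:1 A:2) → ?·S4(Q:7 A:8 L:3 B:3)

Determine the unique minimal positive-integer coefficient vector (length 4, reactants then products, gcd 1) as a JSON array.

Coefficients: [1, 2, 6, 2]

Q: 1·4+2·2+6·1 = 14 | 2·7 = 14
A: 1·4+2·0+6·2 = 16 | 2·8 = 16
L: 1·4+2·1+6·0 = 6 | 2·3 = 6
B: 1·2+2·2+6·0 = 6 | 2·3 = 6
gcd(1,2,6,2) = 1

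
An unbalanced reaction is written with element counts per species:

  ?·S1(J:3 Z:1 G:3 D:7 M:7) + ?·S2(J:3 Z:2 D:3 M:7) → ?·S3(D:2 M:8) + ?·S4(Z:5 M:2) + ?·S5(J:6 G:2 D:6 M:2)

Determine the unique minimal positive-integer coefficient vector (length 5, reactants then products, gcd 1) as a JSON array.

J: 2·3+4·3 = 18 | 4·0+2·0+3·6 = 18
Z: 2·1+4·2 = 10 | 4·0+2·5+3·0 = 10
G: 2·3+4·0 = 6 | 4·0+2·0+3·2 = 6
D: 2·7+4·3 = 26 | 4·2+2·0+3·6 = 26
M: 2·7+4·7 = 42 | 4·8+2·2+3·2 = 42
gcd(2,4,4,2,3) = 1

Coefficients: [2, 4, 4, 2, 3]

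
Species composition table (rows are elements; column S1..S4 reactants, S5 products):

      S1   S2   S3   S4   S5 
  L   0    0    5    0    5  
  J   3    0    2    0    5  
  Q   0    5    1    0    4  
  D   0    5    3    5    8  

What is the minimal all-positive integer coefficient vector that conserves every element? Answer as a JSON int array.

L: 5·0+3·0+5·5+2·0 = 25 | 5·5 = 25
J: 5·3+3·0+5·2+2·0 = 25 | 5·5 = 25
Q: 5·0+3·5+5·1+2·0 = 20 | 5·4 = 20
D: 5·0+3·5+5·3+2·5 = 40 | 5·8 = 40
gcd(5,3,5,2,5) = 1

Coefficients: [5, 3, 5, 2, 5]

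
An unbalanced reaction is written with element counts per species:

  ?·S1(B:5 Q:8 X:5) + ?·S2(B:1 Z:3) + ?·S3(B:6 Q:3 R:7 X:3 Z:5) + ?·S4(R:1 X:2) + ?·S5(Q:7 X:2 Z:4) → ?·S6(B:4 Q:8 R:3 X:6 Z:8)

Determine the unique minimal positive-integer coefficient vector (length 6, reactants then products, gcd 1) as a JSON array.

Coefficients: [1, 5, 1, 5, 3, 4]

B: 1·5+5·1+1·6+5·0+3·0 = 16 | 4·4 = 16
Q: 1·8+5·0+1·3+5·0+3·7 = 32 | 4·8 = 32
R: 1·0+5·0+1·7+5·1+3·0 = 12 | 4·3 = 12
X: 1·5+5·0+1·3+5·2+3·2 = 24 | 4·6 = 24
Z: 1·0+5·3+1·5+5·0+3·4 = 32 | 4·8 = 32
gcd(1,5,1,5,3,4) = 1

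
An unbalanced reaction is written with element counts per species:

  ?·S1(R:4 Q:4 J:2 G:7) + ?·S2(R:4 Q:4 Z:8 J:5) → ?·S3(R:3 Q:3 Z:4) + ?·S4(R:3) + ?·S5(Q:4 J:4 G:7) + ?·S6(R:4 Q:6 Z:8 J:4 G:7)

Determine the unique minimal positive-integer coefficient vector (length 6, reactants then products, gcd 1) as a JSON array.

R: 5·4+2·4 = 28 | 2·3+6·3+4·0+1·4 = 28
Q: 5·4+2·4 = 28 | 2·3+6·0+4·4+1·6 = 28
Z: 5·0+2·8 = 16 | 2·4+6·0+4·0+1·8 = 16
J: 5·2+2·5 = 20 | 2·0+6·0+4·4+1·4 = 20
G: 5·7+2·0 = 35 | 2·0+6·0+4·7+1·7 = 35
gcd(5,2,2,6,4,1) = 1

Coefficients: [5, 2, 2, 6, 4, 1]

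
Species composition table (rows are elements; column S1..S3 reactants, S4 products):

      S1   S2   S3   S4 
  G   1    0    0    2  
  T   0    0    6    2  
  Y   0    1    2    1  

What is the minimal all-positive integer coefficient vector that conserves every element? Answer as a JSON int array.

G: 6·1+1·0+1·0 = 6 | 3·2 = 6
T: 6·0+1·0+1·6 = 6 | 3·2 = 6
Y: 6·0+1·1+1·2 = 3 | 3·1 = 3
gcd(6,1,1,3) = 1

Coefficients: [6, 1, 1, 3]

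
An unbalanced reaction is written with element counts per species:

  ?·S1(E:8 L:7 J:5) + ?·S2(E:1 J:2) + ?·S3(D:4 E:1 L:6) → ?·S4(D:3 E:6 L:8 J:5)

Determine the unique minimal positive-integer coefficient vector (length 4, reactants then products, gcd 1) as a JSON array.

Coefficients: [2, 5, 3, 4]

D: 2·0+5·0+3·4 = 12 | 4·3 = 12
E: 2·8+5·1+3·1 = 24 | 4·6 = 24
L: 2·7+5·0+3·6 = 32 | 4·8 = 32
J: 2·5+5·2+3·0 = 20 | 4·5 = 20
gcd(2,5,3,4) = 1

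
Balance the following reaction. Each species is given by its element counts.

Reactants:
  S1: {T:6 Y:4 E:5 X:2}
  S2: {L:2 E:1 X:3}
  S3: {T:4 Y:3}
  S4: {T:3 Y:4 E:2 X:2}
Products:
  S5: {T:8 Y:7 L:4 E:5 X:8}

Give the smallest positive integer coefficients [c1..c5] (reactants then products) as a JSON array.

Coefficients: [1, 6, 3, 2, 3]

T: 1·6+6·0+3·4+2·3 = 24 | 3·8 = 24
Y: 1·4+6·0+3·3+2·4 = 21 | 3·7 = 21
L: 1·0+6·2+3·0+2·0 = 12 | 3·4 = 12
E: 1·5+6·1+3·0+2·2 = 15 | 3·5 = 15
X: 1·2+6·3+3·0+2·2 = 24 | 3·8 = 24
gcd(1,6,3,2,3) = 1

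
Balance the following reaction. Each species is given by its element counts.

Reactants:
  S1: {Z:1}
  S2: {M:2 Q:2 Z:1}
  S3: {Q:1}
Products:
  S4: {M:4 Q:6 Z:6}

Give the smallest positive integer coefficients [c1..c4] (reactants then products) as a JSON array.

M: 4·0+2·2+2·0 = 4 | 1·4 = 4
Q: 4·0+2·2+2·1 = 6 | 1·6 = 6
Z: 4·1+2·1+2·0 = 6 | 1·6 = 6
gcd(4,2,2,1) = 1

Coefficients: [4, 2, 2, 1]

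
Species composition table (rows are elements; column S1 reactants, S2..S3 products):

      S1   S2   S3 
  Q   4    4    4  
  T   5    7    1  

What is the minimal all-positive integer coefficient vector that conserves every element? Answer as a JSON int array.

Q: 3·4 = 12 | 2·4+1·4 = 12
T: 3·5 = 15 | 2·7+1·1 = 15
gcd(3,2,1) = 1

Coefficients: [3, 2, 1]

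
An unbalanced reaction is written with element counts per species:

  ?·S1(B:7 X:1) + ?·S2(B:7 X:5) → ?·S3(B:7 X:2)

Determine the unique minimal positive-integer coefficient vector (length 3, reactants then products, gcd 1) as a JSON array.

B: 3·7+1·7 = 28 | 4·7 = 28
X: 3·1+1·5 = 8 | 4·2 = 8
gcd(3,1,4) = 1

Coefficients: [3, 1, 4]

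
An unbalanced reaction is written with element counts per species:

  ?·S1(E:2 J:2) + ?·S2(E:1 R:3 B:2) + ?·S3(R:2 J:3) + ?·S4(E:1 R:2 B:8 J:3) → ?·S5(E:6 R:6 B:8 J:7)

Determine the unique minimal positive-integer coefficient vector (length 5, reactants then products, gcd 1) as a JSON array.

Coefficients: [6, 4, 1, 2, 3]

E: 6·2+4·1+1·0+2·1 = 18 | 3·6 = 18
R: 6·0+4·3+1·2+2·2 = 18 | 3·6 = 18
B: 6·0+4·2+1·0+2·8 = 24 | 3·8 = 24
J: 6·2+4·0+1·3+2·3 = 21 | 3·7 = 21
gcd(6,4,1,2,3) = 1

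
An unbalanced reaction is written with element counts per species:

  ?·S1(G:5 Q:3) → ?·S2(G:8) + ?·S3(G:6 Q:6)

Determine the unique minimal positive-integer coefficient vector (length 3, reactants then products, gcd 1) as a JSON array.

G: 4·5 = 20 | 1·8+2·6 = 20
Q: 4·3 = 12 | 1·0+2·6 = 12
gcd(4,1,2) = 1

Coefficients: [4, 1, 2]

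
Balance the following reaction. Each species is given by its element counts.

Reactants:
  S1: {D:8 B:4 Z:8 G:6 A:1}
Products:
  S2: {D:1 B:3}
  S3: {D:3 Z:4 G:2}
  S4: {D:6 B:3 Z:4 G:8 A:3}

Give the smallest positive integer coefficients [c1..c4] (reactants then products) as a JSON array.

D: 3·8 = 24 | 3·1+5·3+1·6 = 24
B: 3·4 = 12 | 3·3+5·0+1·3 = 12
Z: 3·8 = 24 | 3·0+5·4+1·4 = 24
G: 3·6 = 18 | 3·0+5·2+1·8 = 18
A: 3·1 = 3 | 3·0+5·0+1·3 = 3
gcd(3,3,5,1) = 1

Coefficients: [3, 3, 5, 1]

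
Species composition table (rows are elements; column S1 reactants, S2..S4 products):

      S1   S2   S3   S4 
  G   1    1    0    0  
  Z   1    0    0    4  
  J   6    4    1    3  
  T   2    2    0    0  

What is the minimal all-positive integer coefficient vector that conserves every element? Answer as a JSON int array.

G: 4·1 = 4 | 4·1+5·0+1·0 = 4
Z: 4·1 = 4 | 4·0+5·0+1·4 = 4
J: 4·6 = 24 | 4·4+5·1+1·3 = 24
T: 4·2 = 8 | 4·2+5·0+1·0 = 8
gcd(4,4,5,1) = 1

Coefficients: [4, 4, 5, 1]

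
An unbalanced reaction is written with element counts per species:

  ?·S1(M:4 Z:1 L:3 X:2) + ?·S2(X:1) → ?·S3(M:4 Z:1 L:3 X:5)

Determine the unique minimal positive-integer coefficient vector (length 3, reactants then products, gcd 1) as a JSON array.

Coefficients: [1, 3, 1]

M: 1·4+3·0 = 4 | 1·4 = 4
Z: 1·1+3·0 = 1 | 1·1 = 1
L: 1·3+3·0 = 3 | 1·3 = 3
X: 1·2+3·1 = 5 | 1·5 = 5
gcd(1,3,1) = 1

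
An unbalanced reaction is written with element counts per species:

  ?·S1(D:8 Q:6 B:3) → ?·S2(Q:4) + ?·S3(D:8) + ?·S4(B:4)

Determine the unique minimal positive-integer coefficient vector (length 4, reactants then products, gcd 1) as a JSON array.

D: 4·8 = 32 | 6·0+4·8+3·0 = 32
Q: 4·6 = 24 | 6·4+4·0+3·0 = 24
B: 4·3 = 12 | 6·0+4·0+3·4 = 12
gcd(4,6,4,3) = 1

Coefficients: [4, 6, 4, 3]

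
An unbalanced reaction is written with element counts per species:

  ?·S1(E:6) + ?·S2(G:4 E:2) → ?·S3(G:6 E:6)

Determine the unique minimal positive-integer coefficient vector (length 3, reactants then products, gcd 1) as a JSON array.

Coefficients: [1, 3, 2]

G: 1·0+3·4 = 12 | 2·6 = 12
E: 1·6+3·2 = 12 | 2·6 = 12
gcd(1,3,2) = 1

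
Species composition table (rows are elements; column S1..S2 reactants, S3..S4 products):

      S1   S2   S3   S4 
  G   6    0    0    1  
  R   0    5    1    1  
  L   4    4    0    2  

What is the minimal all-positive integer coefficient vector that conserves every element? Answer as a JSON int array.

G: 1·6+2·0 = 6 | 4·0+6·1 = 6
R: 1·0+2·5 = 10 | 4·1+6·1 = 10
L: 1·4+2·4 = 12 | 4·0+6·2 = 12
gcd(1,2,4,6) = 1

Coefficients: [1, 2, 4, 6]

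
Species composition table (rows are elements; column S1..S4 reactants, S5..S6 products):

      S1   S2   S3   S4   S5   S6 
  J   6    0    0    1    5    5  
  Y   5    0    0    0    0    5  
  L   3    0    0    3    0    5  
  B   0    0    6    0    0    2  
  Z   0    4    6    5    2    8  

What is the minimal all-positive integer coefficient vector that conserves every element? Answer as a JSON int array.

J: 6·6+5·0+2·0+4·1 = 40 | 2·5+6·5 = 40
Y: 6·5+5·0+2·0+4·0 = 30 | 2·0+6·5 = 30
L: 6·3+5·0+2·0+4·3 = 30 | 2·0+6·5 = 30
B: 6·0+5·0+2·6+4·0 = 12 | 2·0+6·2 = 12
Z: 6·0+5·4+2·6+4·5 = 52 | 2·2+6·8 = 52
gcd(6,5,2,4,2,6) = 1

Coefficients: [6, 5, 2, 4, 2, 6]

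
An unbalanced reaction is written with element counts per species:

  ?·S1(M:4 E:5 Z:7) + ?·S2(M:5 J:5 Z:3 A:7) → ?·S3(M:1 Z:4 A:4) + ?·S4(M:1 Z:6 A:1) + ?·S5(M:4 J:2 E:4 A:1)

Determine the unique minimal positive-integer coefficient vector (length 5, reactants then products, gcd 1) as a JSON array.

M: 4·4+2·5 = 26 | 1·1+5·1+5·4 = 26
J: 4·0+2·5 = 10 | 1·0+5·0+5·2 = 10
E: 4·5+2·0 = 20 | 1·0+5·0+5·4 = 20
Z: 4·7+2·3 = 34 | 1·4+5·6+5·0 = 34
A: 4·0+2·7 = 14 | 1·4+5·1+5·1 = 14
gcd(4,2,1,5,5) = 1

Coefficients: [4, 2, 1, 5, 5]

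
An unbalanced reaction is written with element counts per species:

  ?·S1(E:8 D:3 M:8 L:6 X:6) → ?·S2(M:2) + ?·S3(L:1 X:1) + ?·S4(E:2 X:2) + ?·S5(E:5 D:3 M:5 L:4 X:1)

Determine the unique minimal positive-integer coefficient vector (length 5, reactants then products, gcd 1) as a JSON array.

Coefficients: [2, 3, 4, 3, 2]

E: 2·8 = 16 | 3·0+4·0+3·2+2·5 = 16
D: 2·3 = 6 | 3·0+4·0+3·0+2·3 = 6
M: 2·8 = 16 | 3·2+4·0+3·0+2·5 = 16
L: 2·6 = 12 | 3·0+4·1+3·0+2·4 = 12
X: 2·6 = 12 | 3·0+4·1+3·2+2·1 = 12
gcd(2,3,4,3,2) = 1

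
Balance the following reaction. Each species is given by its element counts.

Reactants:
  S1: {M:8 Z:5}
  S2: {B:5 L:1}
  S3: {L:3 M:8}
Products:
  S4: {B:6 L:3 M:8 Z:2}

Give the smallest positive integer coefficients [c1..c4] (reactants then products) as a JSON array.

Coefficients: [2, 6, 3, 5]

B: 2·0+6·5+3·0 = 30 | 5·6 = 30
L: 2·0+6·1+3·3 = 15 | 5·3 = 15
M: 2·8+6·0+3·8 = 40 | 5·8 = 40
Z: 2·5+6·0+3·0 = 10 | 5·2 = 10
gcd(2,6,3,5) = 1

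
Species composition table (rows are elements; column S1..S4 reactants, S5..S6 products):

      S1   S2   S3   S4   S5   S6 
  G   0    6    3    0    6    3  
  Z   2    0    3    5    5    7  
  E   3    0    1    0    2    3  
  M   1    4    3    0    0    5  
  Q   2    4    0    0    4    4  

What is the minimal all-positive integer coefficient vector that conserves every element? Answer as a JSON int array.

Coefficients: [6, 4, 1, 6, 2, 5]

G: 6·0+4·6+1·3+6·0 = 27 | 2·6+5·3 = 27
Z: 6·2+4·0+1·3+6·5 = 45 | 2·5+5·7 = 45
E: 6·3+4·0+1·1+6·0 = 19 | 2·2+5·3 = 19
M: 6·1+4·4+1·3+6·0 = 25 | 2·0+5·5 = 25
Q: 6·2+4·4+1·0+6·0 = 28 | 2·4+5·4 = 28
gcd(6,4,1,6,2,5) = 1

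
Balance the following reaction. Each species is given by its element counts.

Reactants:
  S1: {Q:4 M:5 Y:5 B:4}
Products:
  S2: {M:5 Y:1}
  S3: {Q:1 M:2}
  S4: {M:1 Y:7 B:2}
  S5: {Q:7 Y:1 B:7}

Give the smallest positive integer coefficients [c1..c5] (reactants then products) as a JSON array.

Coefficients: [5, 2, 6, 3, 2]

Q: 5·4 = 20 | 2·0+6·1+3·0+2·7 = 20
M: 5·5 = 25 | 2·5+6·2+3·1+2·0 = 25
Y: 5·5 = 25 | 2·1+6·0+3·7+2·1 = 25
B: 5·4 = 20 | 2·0+6·0+3·2+2·7 = 20
gcd(5,2,6,3,2) = 1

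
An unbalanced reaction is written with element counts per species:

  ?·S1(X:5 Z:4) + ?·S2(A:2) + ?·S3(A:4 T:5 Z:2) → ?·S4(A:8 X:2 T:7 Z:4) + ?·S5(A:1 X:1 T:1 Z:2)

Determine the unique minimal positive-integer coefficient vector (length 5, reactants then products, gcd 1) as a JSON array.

Coefficients: [2, 5, 6, 4, 2]

A: 2·0+5·2+6·4 = 34 | 4·8+2·1 = 34
X: 2·5+5·0+6·0 = 10 | 4·2+2·1 = 10
T: 2·0+5·0+6·5 = 30 | 4·7+2·1 = 30
Z: 2·4+5·0+6·2 = 20 | 4·4+2·2 = 20
gcd(2,5,6,4,2) = 1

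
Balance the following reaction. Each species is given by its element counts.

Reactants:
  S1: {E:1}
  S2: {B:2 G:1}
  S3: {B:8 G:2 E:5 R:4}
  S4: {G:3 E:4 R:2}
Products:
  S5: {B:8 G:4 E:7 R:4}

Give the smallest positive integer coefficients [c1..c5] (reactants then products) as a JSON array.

Coefficients: [5, 4, 3, 2, 4]

B: 5·0+4·2+3·8+2·0 = 32 | 4·8 = 32
G: 5·0+4·1+3·2+2·3 = 16 | 4·4 = 16
E: 5·1+4·0+3·5+2·4 = 28 | 4·7 = 28
R: 5·0+4·0+3·4+2·2 = 16 | 4·4 = 16
gcd(5,4,3,2,4) = 1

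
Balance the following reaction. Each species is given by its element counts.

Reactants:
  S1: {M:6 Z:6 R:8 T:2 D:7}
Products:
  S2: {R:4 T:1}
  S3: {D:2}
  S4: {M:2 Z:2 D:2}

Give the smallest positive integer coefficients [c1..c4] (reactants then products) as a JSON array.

M: 2·6 = 12 | 4·0+1·0+6·2 = 12
Z: 2·6 = 12 | 4·0+1·0+6·2 = 12
R: 2·8 = 16 | 4·4+1·0+6·0 = 16
T: 2·2 = 4 | 4·1+1·0+6·0 = 4
D: 2·7 = 14 | 4·0+1·2+6·2 = 14
gcd(2,4,1,6) = 1

Coefficients: [2, 4, 1, 6]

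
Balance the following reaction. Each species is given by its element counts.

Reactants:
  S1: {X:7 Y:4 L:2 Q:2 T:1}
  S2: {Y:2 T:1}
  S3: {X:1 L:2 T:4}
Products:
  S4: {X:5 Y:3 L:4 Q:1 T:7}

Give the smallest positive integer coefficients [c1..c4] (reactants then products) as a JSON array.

X: 1·7+1·0+3·1 = 10 | 2·5 = 10
Y: 1·4+1·2+3·0 = 6 | 2·3 = 6
L: 1·2+1·0+3·2 = 8 | 2·4 = 8
Q: 1·2+1·0+3·0 = 2 | 2·1 = 2
T: 1·1+1·1+3·4 = 14 | 2·7 = 14
gcd(1,1,3,2) = 1

Coefficients: [1, 1, 3, 2]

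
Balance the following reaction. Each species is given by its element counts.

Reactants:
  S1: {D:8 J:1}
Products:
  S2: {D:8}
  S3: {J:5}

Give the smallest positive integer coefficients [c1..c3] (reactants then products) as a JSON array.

Coefficients: [5, 5, 1]

D: 5·8 = 40 | 5·8+1·0 = 40
J: 5·1 = 5 | 5·0+1·5 = 5
gcd(5,5,1) = 1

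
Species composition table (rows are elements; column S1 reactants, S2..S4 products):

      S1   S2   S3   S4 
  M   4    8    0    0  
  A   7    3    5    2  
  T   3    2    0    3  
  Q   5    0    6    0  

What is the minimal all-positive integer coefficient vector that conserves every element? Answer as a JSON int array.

Coefficients: [6, 3, 5, 4]

M: 6·4 = 24 | 3·8+5·0+4·0 = 24
A: 6·7 = 42 | 3·3+5·5+4·2 = 42
T: 6·3 = 18 | 3·2+5·0+4·3 = 18
Q: 6·5 = 30 | 3·0+5·6+4·0 = 30
gcd(6,3,5,4) = 1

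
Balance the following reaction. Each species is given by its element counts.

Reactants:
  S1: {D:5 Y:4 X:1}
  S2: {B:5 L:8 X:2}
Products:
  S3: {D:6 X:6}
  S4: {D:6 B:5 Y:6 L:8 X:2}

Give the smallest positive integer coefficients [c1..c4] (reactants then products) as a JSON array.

D: 6·5+4·0 = 30 | 1·6+4·6 = 30
B: 6·0+4·5 = 20 | 1·0+4·5 = 20
Y: 6·4+4·0 = 24 | 1·0+4·6 = 24
L: 6·0+4·8 = 32 | 1·0+4·8 = 32
X: 6·1+4·2 = 14 | 1·6+4·2 = 14
gcd(6,4,1,4) = 1

Coefficients: [6, 4, 1, 4]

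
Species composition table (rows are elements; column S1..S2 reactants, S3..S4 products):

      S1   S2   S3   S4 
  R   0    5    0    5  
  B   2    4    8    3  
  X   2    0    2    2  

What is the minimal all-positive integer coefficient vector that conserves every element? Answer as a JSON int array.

Coefficients: [3, 2, 1, 2]

R: 3·0+2·5 = 10 | 1·0+2·5 = 10
B: 3·2+2·4 = 14 | 1·8+2·3 = 14
X: 3·2+2·0 = 6 | 1·2+2·2 = 6
gcd(3,2,1,2) = 1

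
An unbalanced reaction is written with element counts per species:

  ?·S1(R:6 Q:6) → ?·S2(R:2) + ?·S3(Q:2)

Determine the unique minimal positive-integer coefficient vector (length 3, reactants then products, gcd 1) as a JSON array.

R: 1·6 = 6 | 3·2+3·0 = 6
Q: 1·6 = 6 | 3·0+3·2 = 6
gcd(1,3,3) = 1

Coefficients: [1, 3, 3]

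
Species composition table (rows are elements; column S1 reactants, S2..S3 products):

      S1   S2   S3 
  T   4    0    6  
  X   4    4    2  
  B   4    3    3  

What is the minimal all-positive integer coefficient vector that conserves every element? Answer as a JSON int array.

T: 3·4 = 12 | 2·0+2·6 = 12
X: 3·4 = 12 | 2·4+2·2 = 12
B: 3·4 = 12 | 2·3+2·3 = 12
gcd(3,2,2) = 1

Coefficients: [3, 2, 2]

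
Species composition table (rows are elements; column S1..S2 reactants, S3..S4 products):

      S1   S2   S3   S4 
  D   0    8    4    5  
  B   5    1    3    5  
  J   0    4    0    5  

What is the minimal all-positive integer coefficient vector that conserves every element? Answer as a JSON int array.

D: 6·0+5·8 = 40 | 5·4+4·5 = 40
B: 6·5+5·1 = 35 | 5·3+4·5 = 35
J: 6·0+5·4 = 20 | 5·0+4·5 = 20
gcd(6,5,5,4) = 1

Coefficients: [6, 5, 5, 4]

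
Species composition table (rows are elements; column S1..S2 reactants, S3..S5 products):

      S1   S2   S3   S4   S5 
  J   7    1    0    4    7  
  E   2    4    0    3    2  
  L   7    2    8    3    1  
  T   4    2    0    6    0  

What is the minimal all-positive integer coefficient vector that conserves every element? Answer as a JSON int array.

Coefficients: [5, 2, 3, 4, 3]

J: 5·7+2·1 = 37 | 3·0+4·4+3·7 = 37
E: 5·2+2·4 = 18 | 3·0+4·3+3·2 = 18
L: 5·7+2·2 = 39 | 3·8+4·3+3·1 = 39
T: 5·4+2·2 = 24 | 3·0+4·6+3·0 = 24
gcd(5,2,3,4,3) = 1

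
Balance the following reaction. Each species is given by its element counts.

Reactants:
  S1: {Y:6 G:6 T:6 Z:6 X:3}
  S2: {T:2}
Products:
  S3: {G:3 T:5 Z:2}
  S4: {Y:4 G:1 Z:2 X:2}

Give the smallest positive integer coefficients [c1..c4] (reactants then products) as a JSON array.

Coefficients: [4, 3, 6, 6]

Y: 4·6+3·0 = 24 | 6·0+6·4 = 24
G: 4·6+3·0 = 24 | 6·3+6·1 = 24
T: 4·6+3·2 = 30 | 6·5+6·0 = 30
Z: 4·6+3·0 = 24 | 6·2+6·2 = 24
X: 4·3+3·0 = 12 | 6·0+6·2 = 12
gcd(4,3,6,6) = 1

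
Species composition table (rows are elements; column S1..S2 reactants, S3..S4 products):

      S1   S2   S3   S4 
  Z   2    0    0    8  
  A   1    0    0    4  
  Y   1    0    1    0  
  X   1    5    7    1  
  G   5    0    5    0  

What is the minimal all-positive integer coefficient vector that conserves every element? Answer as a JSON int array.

Coefficients: [4, 5, 4, 1]

Z: 4·2+5·0 = 8 | 4·0+1·8 = 8
A: 4·1+5·0 = 4 | 4·0+1·4 = 4
Y: 4·1+5·0 = 4 | 4·1+1·0 = 4
X: 4·1+5·5 = 29 | 4·7+1·1 = 29
G: 4·5+5·0 = 20 | 4·5+1·0 = 20
gcd(4,5,4,1) = 1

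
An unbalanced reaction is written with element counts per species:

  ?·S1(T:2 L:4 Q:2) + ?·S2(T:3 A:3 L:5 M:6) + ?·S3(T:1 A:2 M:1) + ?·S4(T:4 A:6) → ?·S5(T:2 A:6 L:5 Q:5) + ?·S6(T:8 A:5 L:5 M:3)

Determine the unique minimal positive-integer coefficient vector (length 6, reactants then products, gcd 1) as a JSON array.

T: 5·2+1·3+3·1+3·4 = 28 | 2·2+3·8 = 28
A: 5·0+1·3+3·2+3·6 = 27 | 2·6+3·5 = 27
L: 5·4+1·5+3·0+3·0 = 25 | 2·5+3·5 = 25
M: 5·0+1·6+3·1+3·0 = 9 | 2·0+3·3 = 9
Q: 5·2+1·0+3·0+3·0 = 10 | 2·5+3·0 = 10
gcd(5,1,3,3,2,3) = 1

Coefficients: [5, 1, 3, 3, 2, 3]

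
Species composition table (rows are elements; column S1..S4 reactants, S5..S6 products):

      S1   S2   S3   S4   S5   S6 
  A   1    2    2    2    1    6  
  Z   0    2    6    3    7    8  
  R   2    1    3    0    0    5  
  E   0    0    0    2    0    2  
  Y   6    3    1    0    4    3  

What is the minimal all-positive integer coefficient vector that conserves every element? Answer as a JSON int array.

A: 1·1+5·2+6·2+5·2 = 33 | 3·1+5·6 = 33
Z: 1·0+5·2+6·6+5·3 = 61 | 3·7+5·8 = 61
R: 1·2+5·1+6·3+5·0 = 25 | 3·0+5·5 = 25
E: 1·0+5·0+6·0+5·2 = 10 | 3·0+5·2 = 10
Y: 1·6+5·3+6·1+5·0 = 27 | 3·4+5·3 = 27
gcd(1,5,6,5,3,5) = 1

Coefficients: [1, 5, 6, 5, 3, 5]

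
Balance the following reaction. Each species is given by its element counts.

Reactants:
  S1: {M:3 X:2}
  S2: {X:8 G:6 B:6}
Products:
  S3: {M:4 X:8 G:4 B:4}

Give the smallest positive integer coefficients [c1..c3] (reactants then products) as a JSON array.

Coefficients: [4, 2, 3]

M: 4·3+2·0 = 12 | 3·4 = 12
X: 4·2+2·8 = 24 | 3·8 = 24
G: 4·0+2·6 = 12 | 3·4 = 12
B: 4·0+2·6 = 12 | 3·4 = 12
gcd(4,2,3) = 1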